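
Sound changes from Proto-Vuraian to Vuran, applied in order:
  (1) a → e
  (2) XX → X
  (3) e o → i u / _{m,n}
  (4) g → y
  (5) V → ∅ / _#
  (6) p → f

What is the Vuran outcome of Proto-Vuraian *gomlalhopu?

Vuran: *gomlalhopu > gomlelhopu > gumlelhopu > yumlelhopu > yumlelhop > yumlelhof  (by vowel merger, pre-nasal raising, unconditioned shift, apocope, unconditioned shift)

yumlelhof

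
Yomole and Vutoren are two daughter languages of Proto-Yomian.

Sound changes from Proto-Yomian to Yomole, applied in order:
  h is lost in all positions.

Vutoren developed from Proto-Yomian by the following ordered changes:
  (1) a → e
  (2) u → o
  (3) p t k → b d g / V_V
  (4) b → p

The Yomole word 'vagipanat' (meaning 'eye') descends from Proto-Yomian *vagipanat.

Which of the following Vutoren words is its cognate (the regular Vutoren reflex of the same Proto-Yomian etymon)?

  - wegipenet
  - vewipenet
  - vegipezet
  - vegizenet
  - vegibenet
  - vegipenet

Vutoren: *vagipanat
  vagipanat → vegipenet   [vowel merger]
  vegipenet (rule 2 does not apply)
  vegipenet → vegibenet   [intervocalic voicing]
  vegibenet → vegipenet   [unconditioned shift]
  giving Vutoren vegipenet.
Among the options, 'vegipenet' alone shows every Vutoren change applied in order.

vegipenet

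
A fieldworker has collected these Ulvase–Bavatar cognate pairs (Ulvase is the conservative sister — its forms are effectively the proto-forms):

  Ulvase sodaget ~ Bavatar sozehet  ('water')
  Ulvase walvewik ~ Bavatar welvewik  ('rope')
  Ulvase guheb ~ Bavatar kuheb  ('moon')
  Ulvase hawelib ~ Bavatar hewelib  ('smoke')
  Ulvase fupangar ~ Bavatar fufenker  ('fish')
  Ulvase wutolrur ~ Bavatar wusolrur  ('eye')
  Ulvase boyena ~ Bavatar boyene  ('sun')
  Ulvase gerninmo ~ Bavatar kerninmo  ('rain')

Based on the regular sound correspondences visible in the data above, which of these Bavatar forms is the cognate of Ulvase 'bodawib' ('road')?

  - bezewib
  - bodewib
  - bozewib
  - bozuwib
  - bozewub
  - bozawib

sodaget ~ sozehet — Ulvase d corresponds to Bavatar z between vowels (before a back vowel).
sodaget ~ sozehet, walvewik ~ welvewik — Ulvase a corresponds to Bavatar e after a consonant, before a consonant other than r, m, n, p, b, f, v.
Applying these to Ulvase 'bodawib':
  bodawib → bozawib   (d→z between vowels (before a back vowel))
  bozawib → bozewib   (a→e after a consonant, before a consonant other than r, m, n, p, b, f, v)
So the Bavatar cognate is 'bozewib'.

bozewib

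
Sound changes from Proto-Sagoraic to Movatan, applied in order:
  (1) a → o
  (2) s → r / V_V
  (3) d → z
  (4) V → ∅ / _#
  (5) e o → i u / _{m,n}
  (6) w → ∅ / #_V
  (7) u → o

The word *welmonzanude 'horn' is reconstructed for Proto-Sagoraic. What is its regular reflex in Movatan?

Movatan: *welmonzanude > welmonzonude > welmonzonuze > welmonzonuz > welmunzunuz > elmunzunuz > elmonzonoz  (by vowel merger, unconditioned shift, apocope, pre-nasal raising, glide loss, vowel merger)

elmonzonoz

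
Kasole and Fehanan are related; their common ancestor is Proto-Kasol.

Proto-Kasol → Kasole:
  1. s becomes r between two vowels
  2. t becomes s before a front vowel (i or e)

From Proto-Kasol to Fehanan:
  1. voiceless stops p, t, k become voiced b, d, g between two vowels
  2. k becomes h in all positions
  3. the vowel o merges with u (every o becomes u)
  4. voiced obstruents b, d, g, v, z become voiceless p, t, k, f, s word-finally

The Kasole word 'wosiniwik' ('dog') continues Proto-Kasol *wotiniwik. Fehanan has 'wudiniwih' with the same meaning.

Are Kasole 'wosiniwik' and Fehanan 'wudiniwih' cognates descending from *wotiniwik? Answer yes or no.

yes

Derive the expected Fehanan reflex of *wotiniwik:
Fehanan: *wotiniwik
  wotiniwik → wodiniwik   [intervocalic voicing]
  wodiniwik → wodiniwih   [unconditioned shift]
  wodiniwih → wudiniwih   [vowel merger]
  wudiniwih (rule 4 does not apply)
  giving Fehanan wudiniwih.
Fehanan 'wudiniwih' matches the regular reflex exactly, so the pair is cognate.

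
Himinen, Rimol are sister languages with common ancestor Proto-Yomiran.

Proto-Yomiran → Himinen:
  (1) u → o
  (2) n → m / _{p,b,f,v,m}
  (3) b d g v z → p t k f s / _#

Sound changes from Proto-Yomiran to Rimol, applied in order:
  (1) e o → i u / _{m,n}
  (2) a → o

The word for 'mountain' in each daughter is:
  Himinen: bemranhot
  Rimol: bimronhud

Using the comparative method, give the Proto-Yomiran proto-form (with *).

Position 8: Himinen has o, Rimol has u. Taking the neighbouring segments as reconstructed: Himinen o could go back to *o or *u; Rimol u can only go back to *u — the one source consistent with every daughter is *u.
Position 2: Himinen has e, Rimol has i. Himinen preserves e here (none of its changes turn any other segment into e), so the proto-segment is *e.
Position 9: Himinen has t, Rimol has d. Rimol preserves d here (none of its changes turn any other segment into d), so the proto-segment is *d.
Verify the candidate proto-form against each daughter:
Himinen: start from *bemranhud.
  rule 1 (vowel merger): bemranhud → bemranhod
  rule 2: no change — bemranhod
  rule 3 (final devoicing): bemranhod → bemranhot
  ⇒ Himinen bemranhot
Rimol: *bemranhud > bimranhud > bimronhud  (by pre-nasal raising, vowel merger)
*bemranhud is the unique common source.

*bemranhud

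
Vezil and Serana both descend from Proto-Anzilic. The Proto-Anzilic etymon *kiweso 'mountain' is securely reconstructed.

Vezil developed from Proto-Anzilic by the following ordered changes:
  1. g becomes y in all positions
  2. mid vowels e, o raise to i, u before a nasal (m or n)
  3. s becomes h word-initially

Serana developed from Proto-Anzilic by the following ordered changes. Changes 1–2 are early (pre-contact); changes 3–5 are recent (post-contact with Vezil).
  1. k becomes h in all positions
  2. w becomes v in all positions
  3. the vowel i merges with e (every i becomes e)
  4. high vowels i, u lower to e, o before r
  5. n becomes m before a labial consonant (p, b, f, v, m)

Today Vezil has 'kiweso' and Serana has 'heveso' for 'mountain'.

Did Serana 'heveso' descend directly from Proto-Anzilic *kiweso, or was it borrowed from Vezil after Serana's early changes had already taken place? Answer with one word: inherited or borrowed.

If inherited, *kiweso would pass through all of Serana's changes:
Serana: *kiweso > hiweso > hiveso > heveso  (by unconditioned shift, unconditioned shift, vowel merger)
If borrowed from Vezil 'kiweso' after the early changes, it would undergo only the recent ones:
  rule 3 (vowel merger): kiweso → keweso
  rule 4 (pre-rhotic lowering): no change (keweso)
  rule 5 (nasal place assimilation): no change (keweso)
  ⇒ as a loan: keweso
Serana 'heveso' matches the inherited outcome exactly, so it is an inherited cognate, not a loan.

inherited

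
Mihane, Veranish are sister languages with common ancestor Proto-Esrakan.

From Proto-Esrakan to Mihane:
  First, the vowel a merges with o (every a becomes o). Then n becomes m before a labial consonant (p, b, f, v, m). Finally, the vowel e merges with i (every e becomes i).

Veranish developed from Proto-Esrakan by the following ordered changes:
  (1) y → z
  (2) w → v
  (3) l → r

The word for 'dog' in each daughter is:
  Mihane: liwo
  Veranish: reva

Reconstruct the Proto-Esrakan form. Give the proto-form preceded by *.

Position 2: Mihane has i, Veranish has e. Veranish preserves e here (none of its changes turn any other segment into e), so the proto-segment is *e.
Position 1: Mihane has l, Veranish has r. Mihane preserves l here (none of its changes turn any other segment into l), so the proto-segment is *l.
Position 3: Mihane has w, Veranish has v. Mihane preserves w here (none of its changes turn any other segment into w), so the proto-segment is *w.
This points to *lewa. Verify forward in each daughter:
Mihane: start from *lewa.
  rule 1 (vowel merger): lewa → lewo
  rule 2: no change — lewo
  rule 3 (vowel merger): lewo → liwo
  ⇒ Mihane liwo
Veranish: *lewa > leva > reva  (by unconditioned shift, unconditioned shift)
No other proto-form is consistent with every reflex, so the reconstruction is *lewa.

*lewa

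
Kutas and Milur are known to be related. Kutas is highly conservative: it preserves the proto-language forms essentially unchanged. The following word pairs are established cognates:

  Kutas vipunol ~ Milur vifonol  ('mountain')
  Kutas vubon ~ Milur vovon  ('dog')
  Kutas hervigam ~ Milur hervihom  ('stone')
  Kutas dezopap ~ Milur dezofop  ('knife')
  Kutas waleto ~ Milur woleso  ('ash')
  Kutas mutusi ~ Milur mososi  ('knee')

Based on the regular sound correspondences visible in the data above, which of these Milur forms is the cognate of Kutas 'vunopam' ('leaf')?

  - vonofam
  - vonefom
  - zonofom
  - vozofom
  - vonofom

vipunol ~ vifonol — Kutas u corresponds to Milur o after a consonant, before a nasal.
dezopap ~ dezofop — Kutas p corresponds to Milur f between vowels (before a back vowel).
hervigam ~ hervihom — Kutas a corresponds to Milur o after a consonant, before a nasal.
Applying these to Kutas 'vunopam':
  vunopam → vonopam   (u→o after a consonant, before a nasal)
  vonopam → vonofam   (p→f between vowels (before a back vowel))
  vonofam → vonofom   (a→o after a consonant, before a nasal)
So the Milur cognate is 'vonofom'.

vonofom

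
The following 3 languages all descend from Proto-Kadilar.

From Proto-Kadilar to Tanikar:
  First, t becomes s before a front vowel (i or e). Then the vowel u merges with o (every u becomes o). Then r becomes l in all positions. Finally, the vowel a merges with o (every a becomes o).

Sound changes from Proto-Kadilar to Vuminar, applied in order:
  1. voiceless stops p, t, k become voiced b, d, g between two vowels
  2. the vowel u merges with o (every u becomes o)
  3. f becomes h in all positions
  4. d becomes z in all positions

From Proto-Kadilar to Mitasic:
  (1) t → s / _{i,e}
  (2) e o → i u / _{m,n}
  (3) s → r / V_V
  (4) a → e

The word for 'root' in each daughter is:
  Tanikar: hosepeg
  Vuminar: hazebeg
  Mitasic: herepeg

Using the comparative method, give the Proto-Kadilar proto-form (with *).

*hatepeg

Position 2: Tanikar has o, Vuminar has a, Mitasic has e. Vuminar preserves a here (none of its changes turn any other segment into a), so the proto-segment is *a.
Position 3: Tanikar has s, Vuminar has z, Mitasic has r. Taking the neighbouring segments as reconstructed: Tanikar s could go back to *t or *s; Vuminar z could go back to *t or *d or *z; Mitasic r could go back to *t or *s or *r — the one source consistent with every daughter is *t.
Position 5: Tanikar has p, Vuminar has b, Mitasic has p. Tanikar preserves p here (none of its changes turn any other segment into p), so the proto-segment is *p.
The remaining positions agree across the daughters. Check the candidate against every language:
Tanikar: *hatepeg > hasepeg > hosepeg  (by palatalisation, vowel merger)
Vuminar: *hatepeg
  hatepeg → hadebeg   [intervocalic voicing]
  hadebeg (rule 2 does not apply)
  hadebeg (rule 3 does not apply)
  hadebeg → hazebeg   [unconditioned shift]
  giving Vuminar hazebeg.
Mitasic: *hatepeg > hasepeg > harepeg > herepeg  (by palatalisation, rhotacism, vowel merger)
Only *hatepeg yields all of Tanikar hosepeg, Vuminar hazebeg, Mitasic herepeg.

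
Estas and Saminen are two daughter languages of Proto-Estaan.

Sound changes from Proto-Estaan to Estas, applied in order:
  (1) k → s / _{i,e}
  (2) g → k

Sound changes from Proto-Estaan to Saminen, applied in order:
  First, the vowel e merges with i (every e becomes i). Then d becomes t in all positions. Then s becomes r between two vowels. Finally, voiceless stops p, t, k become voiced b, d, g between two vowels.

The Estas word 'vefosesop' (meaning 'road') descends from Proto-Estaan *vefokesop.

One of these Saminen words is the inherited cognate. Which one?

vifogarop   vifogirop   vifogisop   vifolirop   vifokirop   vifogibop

Saminen: start from *vefokesop.
  rule 1 (vowel merger): vefokesop → vifokisop
  rule 2: no change — vifokisop
  rule 3 (rhotacism): vifokisop → vifokirop
  rule 4 (intervocalic voicing): vifokirop → vifogirop
  ⇒ Saminen vifogirop
Among the options, 'vifogirop' alone shows every Saminen change applied in order.

vifogirop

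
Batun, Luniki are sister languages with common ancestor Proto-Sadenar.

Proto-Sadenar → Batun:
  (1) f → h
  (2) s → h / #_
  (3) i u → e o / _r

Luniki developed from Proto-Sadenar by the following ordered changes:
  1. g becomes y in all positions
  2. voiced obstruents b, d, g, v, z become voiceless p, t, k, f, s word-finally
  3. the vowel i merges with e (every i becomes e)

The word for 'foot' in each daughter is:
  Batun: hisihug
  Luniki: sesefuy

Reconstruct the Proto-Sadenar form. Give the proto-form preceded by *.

Position 2: Batun has i, Luniki has e. Batun preserves i here (none of its changes turn any other segment into i), so the proto-segment is *i.
Position 4: Batun has i, Luniki has e. Batun preserves i here (none of its changes turn any other segment into i), so the proto-segment is *i.
Verify the candidate proto-form against each daughter:
Batun: start from *sisifug.
  rule 1 (unconditioned shift): sisifug → sisihug
  rule 2 (debuccalisation): sisihug → hisihug
  rule 3: no change — hisihug
  ⇒ Batun hisihug
Luniki: start from *sisifug.
  rule 1 (unconditioned shift): sisifug → sisifuy
  rule 2: no change — sisifuy
  rule 3 (vowel merger): sisifuy → sesefuy
  ⇒ Luniki sesefuy
No other proto-form is consistent with every reflex, so the reconstruction is *sisifug.

*sisifug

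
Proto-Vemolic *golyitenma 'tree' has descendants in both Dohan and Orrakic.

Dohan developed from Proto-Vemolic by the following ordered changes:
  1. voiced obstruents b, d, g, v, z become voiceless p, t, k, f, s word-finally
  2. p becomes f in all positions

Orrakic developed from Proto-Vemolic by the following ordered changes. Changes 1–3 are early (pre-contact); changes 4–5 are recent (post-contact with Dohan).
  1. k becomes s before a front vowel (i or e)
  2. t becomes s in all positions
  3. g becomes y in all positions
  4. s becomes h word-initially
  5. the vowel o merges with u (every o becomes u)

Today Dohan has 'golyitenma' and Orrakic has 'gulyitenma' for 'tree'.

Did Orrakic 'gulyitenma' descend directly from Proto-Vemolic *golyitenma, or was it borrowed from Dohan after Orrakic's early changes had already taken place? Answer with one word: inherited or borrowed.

If inherited, *golyitenma would pass through all of Orrakic's changes:
Orrakic: *golyitenma
  golyitenma (rule 1 does not apply)
  golyitenma → golyisenma   [unconditioned shift]
  golyisenma → yolyisenma   [unconditioned shift]
  yolyisenma (rule 4 does not apply)
  yolyisenma → yulyisenma   [vowel merger]
  giving Orrakic yulyisenma.
If borrowed from Dohan 'golyitenma' after the early changes, it would undergo only the recent ones:
  rule 4 (debuccalisation): no change (golyitenma)
  rule 5 (vowel merger): golyitenma → gulyitenma
  ⇒ as a loan: gulyitenma
Orrakic 'gulyitenma' matches the loan outcome 'gulyitenma', not the inherited 'yulyisenma' — it skipped the early Orrakic changes, so it was borrowed from Dohan.

borrowed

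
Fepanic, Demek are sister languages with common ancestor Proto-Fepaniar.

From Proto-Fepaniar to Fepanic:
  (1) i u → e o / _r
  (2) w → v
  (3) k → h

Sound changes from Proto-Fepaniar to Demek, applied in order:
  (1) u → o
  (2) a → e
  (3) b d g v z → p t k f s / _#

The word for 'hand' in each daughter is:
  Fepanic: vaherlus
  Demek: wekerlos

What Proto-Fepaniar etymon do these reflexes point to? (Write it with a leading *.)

*wakerlus

Position 1: Fepanic has v, Demek has w. Demek preserves w here (none of its changes turn any other segment into w), so the proto-segment is *w.
Position 7: Fepanic has u, Demek has o. Fepanic preserves u here (none of its changes turn any other segment into u), so the proto-segment is *u.
Position 3: Fepanic has h, Demek has k. Taking the neighbouring segments as reconstructed: Fepanic h could go back to *k or *h; Demek k can only go back to *k — the one source consistent with every daughter is *k.
This points to *wakerlus. Verify forward in each daughter:
Fepanic: start from *wakerlus.
  rule 1: no change — wakerlus
  rule 2 (unconditioned shift): wakerlus → vakerlus
  rule 3 (unconditioned shift): vakerlus → vaherlus
  ⇒ Fepanic vaherlus
Demek: start from *wakerlus.
  rule 1 (vowel merger): wakerlus → wakerlos
  rule 2 (vowel merger): wakerlos → wekerlos
  rule 3: no change — wekerlos
  ⇒ Demek wekerlos
*wakerlus is the unique common source.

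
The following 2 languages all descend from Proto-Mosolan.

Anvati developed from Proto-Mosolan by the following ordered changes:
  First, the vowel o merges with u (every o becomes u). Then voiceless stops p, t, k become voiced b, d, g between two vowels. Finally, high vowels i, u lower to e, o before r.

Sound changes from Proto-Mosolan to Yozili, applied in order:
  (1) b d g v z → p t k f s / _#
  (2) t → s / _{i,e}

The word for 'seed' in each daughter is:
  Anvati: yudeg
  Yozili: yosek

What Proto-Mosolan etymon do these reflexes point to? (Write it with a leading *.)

*yoteg

Position 3: Anvati has d, Yozili has s. Taking the neighbouring segments as reconstructed: Anvati d could go back to *t or *d; Yozili s could go back to *t or *s — the one source consistent with every daughter is *t.
Position 5: Anvati has g, Yozili has k. Taking the neighbouring segments as reconstructed: Anvati g can only go back to *g; Yozili k could go back to *k or *g — the one source consistent with every daughter is *g.
Position 2: Anvati has u, Yozili has o. Yozili preserves o here (none of its changes turn any other segment into o), so the proto-segment is *o.
The remaining positions agree across the daughters. Check the candidate against every language:
Anvati: *yoteg
  yoteg → yuteg   [vowel merger]
  yuteg → yudeg   [intervocalic voicing]
  yudeg (rule 3 does not apply)
  giving Anvati yudeg.
Yozili: start from *yoteg.
  rule 1 (final devoicing): yoteg → yotek
  rule 2 (palatalisation): yotek → yosek
  ⇒ Yozili yosek
Only *yoteg yields all of Anvati yudeg, Yozili yosek.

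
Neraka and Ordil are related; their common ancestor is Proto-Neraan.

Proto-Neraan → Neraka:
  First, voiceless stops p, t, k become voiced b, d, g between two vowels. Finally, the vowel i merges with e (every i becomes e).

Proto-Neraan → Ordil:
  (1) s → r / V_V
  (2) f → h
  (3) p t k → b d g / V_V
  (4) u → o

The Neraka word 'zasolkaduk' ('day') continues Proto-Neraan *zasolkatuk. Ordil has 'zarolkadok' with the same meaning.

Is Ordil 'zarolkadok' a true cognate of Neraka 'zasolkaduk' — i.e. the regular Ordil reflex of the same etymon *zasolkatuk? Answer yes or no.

yes

Derive the expected Ordil reflex of *zasolkatuk:
Ordil: *zasolkatuk
  zasolkatuk → zarolkatuk   [rhotacism]
  zarolkatuk (rule 2 does not apply)
  zarolkatuk → zarolkaduk   [intervocalic voicing]
  zarolkaduk → zarolkadok   [vowel merger]
  giving Ordil zarolkadok.
Ordil 'zarolkadok' matches the regular reflex exactly, so the pair is cognate.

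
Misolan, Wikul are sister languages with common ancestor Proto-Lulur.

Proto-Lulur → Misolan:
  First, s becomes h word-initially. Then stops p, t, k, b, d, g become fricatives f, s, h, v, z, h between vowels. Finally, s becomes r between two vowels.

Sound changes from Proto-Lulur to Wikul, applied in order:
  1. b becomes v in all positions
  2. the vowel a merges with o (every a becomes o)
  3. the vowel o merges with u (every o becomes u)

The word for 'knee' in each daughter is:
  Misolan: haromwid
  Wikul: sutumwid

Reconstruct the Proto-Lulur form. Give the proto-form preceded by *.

*satomwid

Position 3: Misolan has r, Wikul has t. Wikul preserves t here (none of its changes turn any other segment into t), so the proto-segment is *t.
Position 2: Misolan has a, Wikul has u. Misolan preserves a here (none of its changes turn any other segment into a), so the proto-segment is *a.
Continuing position by position gives *satomwid; check it forward:
Misolan: *satomwid
  satomwid → hatomwid   [debuccalisation]
  hatomwid → hasomwid   [intervocalic lenition]
  hasomwid → haromwid   [rhotacism]
  giving Misolan haromwid.
Wikul: *satomwid > sotomwid > sutumwid  (by vowel merger, vowel merger)
No other proto-form is consistent with every reflex, so the reconstruction is *satomwid.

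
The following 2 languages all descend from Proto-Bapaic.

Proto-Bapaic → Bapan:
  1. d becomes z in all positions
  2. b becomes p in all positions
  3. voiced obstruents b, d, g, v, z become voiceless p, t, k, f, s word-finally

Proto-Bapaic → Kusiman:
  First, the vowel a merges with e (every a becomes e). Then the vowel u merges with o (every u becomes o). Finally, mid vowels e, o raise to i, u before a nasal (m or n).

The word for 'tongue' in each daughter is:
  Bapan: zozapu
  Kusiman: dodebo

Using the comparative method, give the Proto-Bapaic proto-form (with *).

Position 4: Bapan has a, Kusiman has e. Bapan preserves a here (none of its changes turn any other segment into a), so the proto-segment is *a.
Position 6: Bapan has u, Kusiman has o. Bapan preserves u here (none of its changes turn any other segment into u), so the proto-segment is *u.
Position 5: Bapan has p, Kusiman has b. Kusiman preserves b here (none of its changes turn any other segment into b), so the proto-segment is *b.
Continuing position by position gives *dodabu; check it forward:
Bapan: start from *dodabu.
  rule 1 (unconditioned shift): dodabu → zozabu
  rule 2 (unconditioned shift): zozabu → zozapu
  rule 3: no change — zozapu
  ⇒ Bapan zozapu
Kusiman: start from *dodabu.
  rule 1 (vowel merger): dodabu → dodebu
  rule 2 (vowel merger): dodebu → dodebo
  rule 3: no change — dodebo
  ⇒ Kusiman dodebo
No other proto-form is consistent with every reflex, so the reconstruction is *dodabu.

*dodabu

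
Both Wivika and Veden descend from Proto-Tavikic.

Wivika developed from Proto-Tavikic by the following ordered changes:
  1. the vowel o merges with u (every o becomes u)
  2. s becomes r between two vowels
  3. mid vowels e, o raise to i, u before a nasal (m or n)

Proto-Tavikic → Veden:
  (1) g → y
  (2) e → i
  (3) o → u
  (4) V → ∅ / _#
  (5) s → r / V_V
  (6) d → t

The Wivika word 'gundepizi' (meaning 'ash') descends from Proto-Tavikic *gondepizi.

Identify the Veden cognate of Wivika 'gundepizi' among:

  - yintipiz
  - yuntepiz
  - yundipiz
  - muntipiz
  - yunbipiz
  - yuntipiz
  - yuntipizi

Veden: *gondepizi
  gondepizi → yondepizi   [unconditioned shift]
  yondepizi → yondipizi   [vowel merger]
  yondipizi → yundipizi   [vowel merger]
  yundipizi → yundipiz   [apocope]
  yundipiz (rule 5 does not apply)
  yundipiz → yuntipiz   [unconditioned shift]
  giving Veden yuntipiz.

yuntipiz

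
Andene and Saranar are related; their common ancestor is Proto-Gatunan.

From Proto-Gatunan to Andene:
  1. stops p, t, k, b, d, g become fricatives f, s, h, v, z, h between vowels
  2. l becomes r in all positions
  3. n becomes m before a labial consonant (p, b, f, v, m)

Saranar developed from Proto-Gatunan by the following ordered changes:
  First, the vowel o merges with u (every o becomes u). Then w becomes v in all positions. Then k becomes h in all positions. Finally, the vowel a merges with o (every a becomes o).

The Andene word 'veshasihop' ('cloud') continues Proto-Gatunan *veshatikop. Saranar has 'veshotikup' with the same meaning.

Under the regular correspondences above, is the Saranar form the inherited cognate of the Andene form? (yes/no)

Derive the expected Saranar reflex of *veshatikop:
Saranar: *veshatikop > veshatikup > veshatihup > veshotihup  (by vowel merger, unconditioned shift, vowel merger)
The regular Saranar reflex would be 'veshotihup', but the attested form is 'veshotikup'. The correspondence is irregular, so they are not cognates (the Saranar form has a different source).

no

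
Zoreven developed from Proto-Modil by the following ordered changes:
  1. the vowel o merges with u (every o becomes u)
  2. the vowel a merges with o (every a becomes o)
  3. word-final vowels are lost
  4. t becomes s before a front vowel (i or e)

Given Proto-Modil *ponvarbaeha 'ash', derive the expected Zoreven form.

punvorboeh

Zoreven: *ponvarbaeha > punvarbaeha > punvorboeho > punvorboeh  (by vowel merger, vowel merger, apocope)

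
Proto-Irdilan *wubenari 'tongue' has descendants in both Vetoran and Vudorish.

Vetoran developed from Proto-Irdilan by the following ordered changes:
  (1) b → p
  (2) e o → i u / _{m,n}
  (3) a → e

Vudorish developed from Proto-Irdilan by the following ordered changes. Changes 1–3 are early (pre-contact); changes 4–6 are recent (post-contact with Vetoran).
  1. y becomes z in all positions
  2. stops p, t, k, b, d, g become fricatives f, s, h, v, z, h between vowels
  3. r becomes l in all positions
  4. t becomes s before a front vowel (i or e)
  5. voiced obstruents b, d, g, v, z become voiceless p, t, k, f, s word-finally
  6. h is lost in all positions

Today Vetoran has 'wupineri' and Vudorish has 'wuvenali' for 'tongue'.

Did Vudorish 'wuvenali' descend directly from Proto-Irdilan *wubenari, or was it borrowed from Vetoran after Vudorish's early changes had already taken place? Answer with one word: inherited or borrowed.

If inherited, *wubenari would pass through all of Vudorish's changes:
Vudorish: *wubenari
  wubenari (rule 1 does not apply)
  wubenari → wuvenari   [intervocalic lenition]
  wuvenari → wuvenali   [unconditioned shift]
  wuvenali (rule 4 does not apply)
  wuvenali (rule 5 does not apply)
  wuvenali (rule 6 does not apply)
  giving Vudorish wuvenali.
If borrowed from Vetoran 'wupineri' after the early changes, it would undergo only the recent ones:
  rule 4 (palatalisation): no change (wupineri)
  rule 5 (final devoicing): no change (wupineri)
  rule 6 (h-loss): no change (wupineri)
  ⇒ as a loan: wupineri
Vudorish 'wuvenali' matches the inherited outcome exactly, so it is an inherited cognate, not a loan.

inherited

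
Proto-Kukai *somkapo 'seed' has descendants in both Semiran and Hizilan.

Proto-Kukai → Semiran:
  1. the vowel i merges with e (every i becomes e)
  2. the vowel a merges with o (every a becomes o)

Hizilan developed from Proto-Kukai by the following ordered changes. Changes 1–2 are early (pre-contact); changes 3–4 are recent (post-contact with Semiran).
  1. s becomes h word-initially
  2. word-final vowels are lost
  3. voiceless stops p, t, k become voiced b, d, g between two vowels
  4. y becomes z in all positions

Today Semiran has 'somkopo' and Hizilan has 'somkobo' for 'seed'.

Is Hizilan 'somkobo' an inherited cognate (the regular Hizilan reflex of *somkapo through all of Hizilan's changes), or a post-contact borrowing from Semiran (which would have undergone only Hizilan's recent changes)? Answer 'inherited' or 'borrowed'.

If inherited, *somkapo would pass through all of Hizilan's changes:
Hizilan: start from *somkapo.
  rule 1 (debuccalisation): somkapo → homkapo
  rule 2 (apocope): homkapo → homkap
  rule 3: no change — homkap
  rule 4: no change — homkap
  ⇒ Hizilan homkap
If borrowed from Semiran 'somkopo' after the early changes, it would undergo only the recent ones:
  rule 3 (intervocalic voicing): somkopo → somkobo
  rule 4 (unconditioned shift): no change (somkobo)
  ⇒ as a loan: somkobo
Hizilan 'somkobo' matches the loan outcome 'somkobo', not the inherited 'homkap' — it skipped the early Hizilan changes, so it was borrowed from Semiran.

borrowed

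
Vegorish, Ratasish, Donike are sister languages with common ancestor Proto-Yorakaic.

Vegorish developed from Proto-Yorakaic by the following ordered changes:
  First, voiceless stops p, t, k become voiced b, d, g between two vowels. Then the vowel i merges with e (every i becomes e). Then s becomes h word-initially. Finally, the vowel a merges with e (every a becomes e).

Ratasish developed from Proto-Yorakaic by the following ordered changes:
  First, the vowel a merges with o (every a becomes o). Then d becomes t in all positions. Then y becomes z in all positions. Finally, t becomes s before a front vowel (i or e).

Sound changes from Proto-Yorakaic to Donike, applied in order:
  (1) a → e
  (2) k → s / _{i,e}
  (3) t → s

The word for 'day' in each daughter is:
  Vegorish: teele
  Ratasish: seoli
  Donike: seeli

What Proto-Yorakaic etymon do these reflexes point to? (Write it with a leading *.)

Position 1: Vegorish has t, Ratasish has s, Donike has s. Vegorish preserves t here (none of its changes turn any other segment into t), so the proto-segment is *t.
Position 5: Vegorish has e, Ratasish has i, Donike has i. Ratasish preserves i here (none of its changes turn any other segment into i), so the proto-segment is *i.
Continuing position by position gives *teali; check it forward:
Vegorish: *teali
  teali (rule 1 does not apply)
  teali → teale   [vowel merger]
  teale (rule 3 does not apply)
  teale → teele   [vowel merger]
  giving Vegorish teele.
Ratasish: start from *teali.
  rule 1 (vowel merger): teali → teoli
  rule 2: no change — teoli
  rule 3: no change — teoli
  rule 4 (palatalisation): teoli → seoli
  ⇒ Ratasish seoli
Donike: start from *teali.
  rule 1 (vowel merger): teali → teeli
  rule 2: no change — teeli
  rule 3 (unconditioned shift): teeli → seeli
  ⇒ Donike seeli
No other proto-form is consistent with every reflex, so the reconstruction is *teali.

*teali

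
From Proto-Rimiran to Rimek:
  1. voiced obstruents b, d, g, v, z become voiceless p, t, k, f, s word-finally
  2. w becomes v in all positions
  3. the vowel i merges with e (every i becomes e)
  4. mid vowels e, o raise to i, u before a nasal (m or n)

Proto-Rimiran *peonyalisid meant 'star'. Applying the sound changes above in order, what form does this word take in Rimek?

Rimek: *peonyalisid > peonyalisit > peonyaleset > peunyaleset  (by final devoicing, vowel merger, pre-nasal raising)

peunyaleset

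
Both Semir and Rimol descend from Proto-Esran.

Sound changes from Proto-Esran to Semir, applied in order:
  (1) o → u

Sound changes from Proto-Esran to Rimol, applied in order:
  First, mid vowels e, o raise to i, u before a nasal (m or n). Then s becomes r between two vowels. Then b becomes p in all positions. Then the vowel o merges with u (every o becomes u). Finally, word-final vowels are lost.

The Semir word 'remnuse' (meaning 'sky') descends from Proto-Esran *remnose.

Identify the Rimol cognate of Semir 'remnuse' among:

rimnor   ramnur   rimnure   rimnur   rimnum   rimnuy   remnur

rimnur

Rimol: *remnose
  remnose → rimnose   [pre-nasal raising]
  rimnose → rimnore   [rhotacism]
  rimnore (rule 3 does not apply)
  rimnore → rimnure   [vowel merger]
  rimnure → rimnur   [apocope]
  giving Rimol rimnur.
Only 'rimnur' matches the regular Rimol development of *remnose.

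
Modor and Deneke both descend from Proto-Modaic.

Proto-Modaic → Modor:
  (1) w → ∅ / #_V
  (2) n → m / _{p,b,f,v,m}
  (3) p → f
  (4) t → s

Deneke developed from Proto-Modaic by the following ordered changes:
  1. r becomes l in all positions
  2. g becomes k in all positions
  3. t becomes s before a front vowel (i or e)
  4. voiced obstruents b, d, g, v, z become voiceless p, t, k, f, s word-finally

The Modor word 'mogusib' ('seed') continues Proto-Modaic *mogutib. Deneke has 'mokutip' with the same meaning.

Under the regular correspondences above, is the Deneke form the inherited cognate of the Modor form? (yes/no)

no

Derive the expected Deneke reflex of *mogutib:
Deneke: *mogutib
  mogutib (rule 1 does not apply)
  mogutib → mokutib   [unconditioned shift]
  mokutib → mokusib   [palatalisation]
  mokusib → mokusip   [final devoicing]
  giving Deneke mokusip.
The regular Deneke reflex would be 'mokusip', but the attested form is 'mokutip'. The correspondence is irregular, so they are not cognates (the Deneke form has a different source).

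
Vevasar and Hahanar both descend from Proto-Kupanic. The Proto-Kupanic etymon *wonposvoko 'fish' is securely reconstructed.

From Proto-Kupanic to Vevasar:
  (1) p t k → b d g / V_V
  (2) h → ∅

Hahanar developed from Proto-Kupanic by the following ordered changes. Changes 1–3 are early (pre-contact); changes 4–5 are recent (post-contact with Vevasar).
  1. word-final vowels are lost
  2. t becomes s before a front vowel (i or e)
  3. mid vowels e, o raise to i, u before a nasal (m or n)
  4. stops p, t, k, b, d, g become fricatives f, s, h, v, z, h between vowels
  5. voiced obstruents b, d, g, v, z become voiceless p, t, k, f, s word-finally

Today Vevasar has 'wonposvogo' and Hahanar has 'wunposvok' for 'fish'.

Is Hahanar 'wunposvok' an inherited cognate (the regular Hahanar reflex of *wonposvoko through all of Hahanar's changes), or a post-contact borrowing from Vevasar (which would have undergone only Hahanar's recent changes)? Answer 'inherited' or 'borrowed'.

If inherited, *wonposvoko would pass through all of Hahanar's changes:
Hahanar: *wonposvoko > wonposvok > wunposvok  (by apocope, pre-nasal raising)
If borrowed from Vevasar 'wonposvogo' after the early changes, it would undergo only the recent ones:
  rule 4 (intervocalic lenition): wonposvogo → wonposvoho
  rule 5 (final devoicing): no change (wonposvoho)
  ⇒ as a loan: wonposvoho
Hahanar 'wunposvok' matches the inherited outcome exactly, so it is an inherited cognate, not a loan.

inherited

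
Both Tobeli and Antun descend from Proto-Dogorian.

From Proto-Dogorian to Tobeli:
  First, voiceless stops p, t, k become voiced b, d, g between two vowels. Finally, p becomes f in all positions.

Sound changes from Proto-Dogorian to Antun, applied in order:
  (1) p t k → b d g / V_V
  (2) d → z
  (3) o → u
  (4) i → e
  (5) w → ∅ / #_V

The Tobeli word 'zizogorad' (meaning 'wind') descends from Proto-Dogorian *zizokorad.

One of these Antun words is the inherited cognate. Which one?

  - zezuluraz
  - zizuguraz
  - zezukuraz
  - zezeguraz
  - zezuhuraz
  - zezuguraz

Antun: start from *zizokorad.
  rule 1 (intervocalic voicing): zizokorad → zizogorad
  rule 2 (unconditioned shift): zizogorad → zizogoraz
  rule 3 (vowel merger): zizogoraz → zizuguraz
  rule 4 (vowel merger): zizuguraz → zezuguraz
  rule 5: no change — zezuguraz
  ⇒ Antun zezuguraz
Among the options, 'zezuguraz' alone shows every Antun change applied in order.

zezuguraz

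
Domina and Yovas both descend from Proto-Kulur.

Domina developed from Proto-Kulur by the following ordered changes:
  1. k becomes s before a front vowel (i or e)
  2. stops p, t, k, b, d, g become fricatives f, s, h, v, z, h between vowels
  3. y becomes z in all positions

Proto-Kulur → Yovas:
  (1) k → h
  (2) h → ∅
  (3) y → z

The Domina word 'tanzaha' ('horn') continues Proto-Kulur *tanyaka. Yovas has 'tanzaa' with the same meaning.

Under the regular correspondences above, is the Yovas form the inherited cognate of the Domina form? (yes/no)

Derive the expected Yovas reflex of *tanyaka:
Yovas: start from *tanyaka.
  rule 1 (unconditioned shift): tanyaka → tanyaha
  rule 2 (h-loss): tanyaha → tanyaa
  rule 3 (unconditioned shift): tanyaa → tanzaa
  ⇒ Yovas tanzaa
Yovas 'tanzaa' matches the regular reflex exactly, so the pair is cognate.

yes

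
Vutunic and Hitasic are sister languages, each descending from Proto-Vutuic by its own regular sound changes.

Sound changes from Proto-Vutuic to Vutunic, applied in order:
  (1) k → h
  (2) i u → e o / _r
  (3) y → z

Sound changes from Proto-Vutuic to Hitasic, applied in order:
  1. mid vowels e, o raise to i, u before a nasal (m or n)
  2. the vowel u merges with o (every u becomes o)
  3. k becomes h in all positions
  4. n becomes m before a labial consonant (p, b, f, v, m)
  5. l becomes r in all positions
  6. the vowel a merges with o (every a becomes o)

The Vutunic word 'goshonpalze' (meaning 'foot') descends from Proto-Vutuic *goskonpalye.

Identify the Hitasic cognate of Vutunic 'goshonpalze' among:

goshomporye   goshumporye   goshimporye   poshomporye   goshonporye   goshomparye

goshomporye

Hitasic: *goskonpalye > goskunpalye > goskonpalye > goshonpalye > goshompalye > goshomparye > goshomporye  (by pre-nasal raising, vowel merger, unconditioned shift, nasal place assimilation, unconditioned shift, vowel merger)
Among the options, 'goshomporye' alone shows every Hitasic change applied in order.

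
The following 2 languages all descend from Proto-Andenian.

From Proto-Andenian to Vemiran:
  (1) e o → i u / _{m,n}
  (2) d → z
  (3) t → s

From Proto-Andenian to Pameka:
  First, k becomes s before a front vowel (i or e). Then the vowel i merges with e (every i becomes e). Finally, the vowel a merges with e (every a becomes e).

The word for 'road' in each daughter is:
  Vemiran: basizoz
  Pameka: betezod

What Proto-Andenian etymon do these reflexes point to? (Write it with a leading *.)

Position 4: Vemiran has i, Pameka has e. Taking the neighbouring segments as reconstructed: Vemiran i can only go back to *i; Pameka e could go back to *a or *e or *i — the one source consistent with every daughter is *i.
Position 7: Vemiran has z, Pameka has d. Pameka preserves d here (none of its changes turn any other segment into d), so the proto-segment is *d.
Position 3: Vemiran has s, Pameka has t. Pameka preserves t here (none of its changes turn any other segment into t), so the proto-segment is *t.
This points to *batizod. Verify forward in each daughter:
Vemiran: *batizod
  batizod (rule 1 does not apply)
  batizod → batizoz   [unconditioned shift]
  batizoz → basizoz   [unconditioned shift]
  giving Vemiran basizoz.
Pameka: *batizod
  batizod (rule 1 does not apply)
  batizod → batezod   [vowel merger]
  batezod → betezod   [vowel merger]
  giving Pameka betezod.
Only *batizod yields all of Vemiran basizoz, Pameka betezod.

*batizod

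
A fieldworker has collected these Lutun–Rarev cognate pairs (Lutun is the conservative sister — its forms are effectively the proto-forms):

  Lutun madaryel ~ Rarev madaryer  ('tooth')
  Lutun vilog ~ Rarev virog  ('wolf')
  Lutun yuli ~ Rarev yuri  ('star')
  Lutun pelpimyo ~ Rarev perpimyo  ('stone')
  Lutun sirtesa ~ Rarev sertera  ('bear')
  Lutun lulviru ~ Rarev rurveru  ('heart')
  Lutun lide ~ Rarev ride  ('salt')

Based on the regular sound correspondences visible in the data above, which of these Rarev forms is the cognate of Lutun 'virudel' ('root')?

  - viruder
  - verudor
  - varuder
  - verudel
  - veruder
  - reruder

sirtesa ~ sertera, lulviru ~ rurveru — Lutun i corresponds to Rarev e after a consonant, before r.
madaryel ~ madaryer — Lutun l corresponds to Rarev r word-finally.
Applying these to Lutun 'virudel':
  virudel → verudel   (i→e after a consonant, before r)
  verudel → veruder   (l→r word-finally)
So the Rarev cognate is 'veruder'.

veruder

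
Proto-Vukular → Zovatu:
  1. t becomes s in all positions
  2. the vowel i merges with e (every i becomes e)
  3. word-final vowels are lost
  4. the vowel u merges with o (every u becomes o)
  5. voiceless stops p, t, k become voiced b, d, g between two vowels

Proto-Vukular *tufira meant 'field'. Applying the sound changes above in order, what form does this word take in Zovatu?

sofer

Zovatu: *tufira
  tufira → sufira   [unconditioned shift]
  sufira → sufera   [vowel merger]
  sufera → sufer   [apocope]
  sufer → sofer   [vowel merger]
  sofer (rule 5 does not apply)
  giving Zovatu sofer.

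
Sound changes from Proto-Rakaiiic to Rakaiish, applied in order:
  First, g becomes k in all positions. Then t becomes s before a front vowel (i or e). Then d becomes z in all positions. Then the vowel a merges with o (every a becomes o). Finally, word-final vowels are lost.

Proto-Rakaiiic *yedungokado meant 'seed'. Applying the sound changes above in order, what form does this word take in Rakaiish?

yezunkokoz

Rakaiish: *yedungokado > yedunkokado > yezunkokazo > yezunkokozo > yezunkokoz  (by unconditioned shift, unconditioned shift, vowel merger, apocope)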